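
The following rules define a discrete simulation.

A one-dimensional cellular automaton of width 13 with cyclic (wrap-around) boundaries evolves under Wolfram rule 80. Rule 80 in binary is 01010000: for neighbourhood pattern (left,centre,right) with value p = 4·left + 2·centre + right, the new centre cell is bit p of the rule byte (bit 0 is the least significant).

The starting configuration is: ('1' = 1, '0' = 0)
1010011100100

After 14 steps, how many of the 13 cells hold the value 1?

gen 0: 1010011100100
gen 1: 0001000110010
gen 2: 0000100011001
gen 3: 1000010001100
gen 4: 0100001000110
gen 5: 0010000100011
gen 6: 1001000010001
gen 7: 1100100001000
gen 8: 0110010000100
gen 9: 0011001000010
gen 10: 0001100100001
gen 11: 1000110010000
gen 12: 0100011001000
gen 13: 0010001100100
gen 14: 0001000110010

4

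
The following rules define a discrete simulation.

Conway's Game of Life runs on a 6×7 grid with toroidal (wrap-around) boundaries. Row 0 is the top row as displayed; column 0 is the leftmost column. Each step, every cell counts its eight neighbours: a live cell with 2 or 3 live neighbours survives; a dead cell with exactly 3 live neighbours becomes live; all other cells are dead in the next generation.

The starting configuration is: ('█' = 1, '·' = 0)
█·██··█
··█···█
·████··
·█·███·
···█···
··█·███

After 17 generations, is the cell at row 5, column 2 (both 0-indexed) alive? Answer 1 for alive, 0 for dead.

k=0  █·██··█
··█···█
·████··
·█·███·
···█···
··█·███
k=1  █·█·█··
····███
██·····
·█···█·
······█
███·███
k=2  ··█····
···████
██··█··
·█····█
··█·█··
··█·█··
k=3  ··█····
███████
·████··
·███·█·
·██··█·
·██····
k=4  ····███
█····██
·······
█····█·
█···█··
···█···
k=5  █···█··
█···█··
█····█·
······█
····█·█
···█··█
k=6  █··████
██··██·
█····█·
█·····█
█·····█
█··██·█
k=7  ··█····
·█·█···
····██·
·█···█·
·█·····
·█·█···
k=8  ·█·█···
··███··
··█·██·
····██·
██·····
·█·····
k=9  ·█·██··
·█···█·
··█····
·█·████
██·····
·█·····
k=10  ██··█··
·█·██··
████··█
·█·████
·█··███
·█·····
k=11  ██·██··
····███
······█
·······
·█·█··█
·██·█·█
k=12  ·█·····
···██·█
······█
█······
·█·█·█·
····█·█
k=13  █··██··
█····█·
█····██
█·····█
█···███
█·█·██·
k=14  █··█···
██···█·
·█···█·
·█··█··
···██··
█······
k=15  █······
███·█··
·██·███
··████·
···██··
···██··
k=16  █·█·█··
··█·█··
······█
·█····█
·······
···██··
k=17  ·██·██·
·█···█·
█····█·
█······
·······
···██··

0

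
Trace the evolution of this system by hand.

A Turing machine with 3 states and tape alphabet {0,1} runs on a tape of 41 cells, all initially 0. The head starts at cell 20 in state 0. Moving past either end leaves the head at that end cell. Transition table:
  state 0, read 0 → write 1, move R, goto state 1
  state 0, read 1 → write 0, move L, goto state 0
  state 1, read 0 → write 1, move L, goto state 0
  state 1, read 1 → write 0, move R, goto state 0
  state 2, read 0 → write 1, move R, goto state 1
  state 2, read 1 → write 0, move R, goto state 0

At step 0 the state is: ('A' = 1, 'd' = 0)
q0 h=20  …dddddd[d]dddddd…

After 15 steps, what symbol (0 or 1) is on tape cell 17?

0) q0 h=20  …dddddd[d]dddddd…
1) q1 h=21  …dddddA[d]dddddd…
2) q0 h=20  …dddddd[A]Addddd…
3) q0 h=19  …dddddd[d]dAdddd…
4) q1 h=20  …dddddA[d]Addddd…
5) q0 h=19  …dddddd[A]AAdddd…
6) q0 h=18  …dddddd[d]dAAddd…
7) q1 h=19  …dddddA[d]AAdddd…
8) q0 h=18  …dddddd[A]AAAddd…
9) q0 h=17  …dddddd[d]dAAAdd…
10) q1 h=18  …dddddA[d]AAAddd…
11) q0 h=17  …dddddd[A]AAAAdd…
12) q0 h=16  …dddddd[d]dAAAAd…
13) q1 h=17  …dddddA[d]AAAAdd…
14) q0 h=16  …dddddd[A]AAAAAd…
15) q0 h=15  …dddddd[d]dAAAAA…

1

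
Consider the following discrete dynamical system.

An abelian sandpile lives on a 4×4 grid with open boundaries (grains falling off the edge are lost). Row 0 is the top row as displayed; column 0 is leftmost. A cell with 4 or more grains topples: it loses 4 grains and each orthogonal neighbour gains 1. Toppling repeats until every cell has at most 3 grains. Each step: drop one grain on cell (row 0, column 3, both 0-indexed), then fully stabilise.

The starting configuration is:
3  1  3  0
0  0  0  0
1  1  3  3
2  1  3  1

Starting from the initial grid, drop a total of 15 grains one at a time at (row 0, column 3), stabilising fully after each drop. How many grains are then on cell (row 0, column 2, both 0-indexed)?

0) 3  1  3  0
0  0  0  0
1  1  3  3
2  1  3  1
1) 3  1  3  1
0  0  0  0
1  1  3  3
2  1  3  1
2) 3  1  3  2
0  0  0  0
1  1  3  3
2  1  3  1
3) 3  1  3  3
0  0  0  0
1  1  3  3
2  1  3  1
4) 3  2  0  1
0  0  1  1
1  1  3  3
2  1  3  1
5) 3  2  0  2
0  0  1  1
1  1  3  3
2  1  3  1
6) 3  2  0  3
0  0  1  1
1  1  3  3
2  1  3  1
7) 3  2  1  0
0  0  1  2
1  1  3  3
2  1  3  1
8) 3  2  1  1
0  0  1  2
1  1  3  3
2  1  3  1
9) 3  2  1  2
0  0  1  2
1  1  3  3
2  1  3  1
10) 3  2  1  3
0  0  1  2
1  1  3  3
2  1  3  1
11) 3  2  2  0
0  0  1  3
1  1  3  3
2  1  3  1
12) 3  2  2  1
0  0  1  3
1  1  3  3
2  1  3  1
13) 3  2  2  2
0  0  1  3
1  1  3  3
2  1  3  1
14) 3  2  2  3
0  0  1  3
1  1  3  3
2  1  3  1
15) 3  2  3  1
0  0  3  1
1  2  1  1
2  2  0  3

3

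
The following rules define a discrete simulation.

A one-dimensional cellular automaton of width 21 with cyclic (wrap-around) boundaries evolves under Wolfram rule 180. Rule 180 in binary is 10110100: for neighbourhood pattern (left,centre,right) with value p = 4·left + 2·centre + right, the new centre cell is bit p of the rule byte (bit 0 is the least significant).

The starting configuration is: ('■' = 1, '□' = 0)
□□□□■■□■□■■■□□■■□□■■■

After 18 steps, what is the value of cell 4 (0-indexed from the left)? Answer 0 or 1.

1

t=0: □□□□■■□■□■■■□□■■□□■■■
t=1: ■□□□□□■■■□■□■□□□■□□■□
t=2: ■■□□□□□■□■■■■■□□■■□■■
t=3: ■□■□□□□■■□■■■□■□□□■□■
t=4: □■■■□□□□□■□■□■■■□□■■□
t=5: □□■□■□□□□■■■■□■□■□□□■
t=6: ■□■■■■□□□□■■□■■■■■□□■
t=7: □■□■■□■□□□□□■□■■■□■□□
t=8: □■■□□■■■□□□□■■□■□■■■□
t=9: □□□■□□■□■□□□□□■■■□■□■
t=10: ■□□■■□■■■■□□□□□■□■■■■
t=11: □■□□□■□■■□■□□□□■■□■■■
t=12: ■■■□□■■□□■■■□□□□□■□■□
t=13: □■□■□□□■□□■□■□□□□■■■■
t=14: ■■■■■□□■■□■■■■□□□□■■□
t=15: □■■■□■□□□■□■■□■□□□□□■
t=16: ■□■□■■■□□■■□□■■■□□□□■
t=17: □■■■□■□■□□□■□□■□■□□□□
t=18: □□■□■■■■■□□■■□■■■■□□□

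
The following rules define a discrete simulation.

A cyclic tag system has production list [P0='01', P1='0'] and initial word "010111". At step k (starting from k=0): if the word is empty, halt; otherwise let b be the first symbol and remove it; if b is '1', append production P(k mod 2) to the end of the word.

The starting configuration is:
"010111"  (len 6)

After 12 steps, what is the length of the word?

0

k=0  "010111"  (len 6)
k=1  "10111"  (len 5)
k=2  "01110"  (len 5)
k=3  "1110"  (len 4)
k=4  "1100"  (len 4)
k=5  "10001"  (len 5)
k=6  "00010"  (len 5)
k=7  "0010"  (len 4)
k=8  "010"  (len 3)
k=9  "10"  (len 2)
k=10  "00"  (len 2)
k=11  "0"  (len 1)
k=12  (halted — word empty)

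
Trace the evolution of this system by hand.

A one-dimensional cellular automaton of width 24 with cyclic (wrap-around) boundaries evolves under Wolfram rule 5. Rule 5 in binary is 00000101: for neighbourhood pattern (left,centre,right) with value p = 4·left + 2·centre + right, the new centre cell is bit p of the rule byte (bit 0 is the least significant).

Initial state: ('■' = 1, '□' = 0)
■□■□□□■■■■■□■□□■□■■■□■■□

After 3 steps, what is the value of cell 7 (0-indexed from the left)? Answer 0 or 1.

0

k=0  ■□■□□□■■■■■□■□□■□■■■□■■□
k=1  ■□■□■□□□□□□□■□□■□□□□□□□□
k=2  ■□■□■□■■■■■□■□□■□■■■■■■□
k=3  ■□■□■□□□□□□□■□□■□□□□□□□□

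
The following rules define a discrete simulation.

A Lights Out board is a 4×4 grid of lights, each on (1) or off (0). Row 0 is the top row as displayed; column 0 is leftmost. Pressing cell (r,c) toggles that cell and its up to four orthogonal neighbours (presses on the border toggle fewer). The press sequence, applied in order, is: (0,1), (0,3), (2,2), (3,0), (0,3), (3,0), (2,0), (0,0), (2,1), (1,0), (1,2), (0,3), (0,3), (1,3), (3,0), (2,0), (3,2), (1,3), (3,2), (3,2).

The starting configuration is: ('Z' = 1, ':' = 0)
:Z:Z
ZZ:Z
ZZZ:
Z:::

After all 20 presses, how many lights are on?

10

[0] :Z:Z
ZZ:Z
ZZZ:
Z:::
[1] Z:ZZ
Z::Z
ZZZ:
Z:::
[2] Z:::
Z:::
ZZZ:
Z:::
[3] Z:::
Z:Z:
Z::Z
Z:Z:
[4] Z:::
Z:Z:
:::Z
:ZZ:
[5] Z:ZZ
Z:ZZ
:::Z
:ZZ:
[6] Z:ZZ
Z:ZZ
Z::Z
Z:Z:
[7] Z:ZZ
::ZZ
:Z:Z
::Z:
[8] :ZZZ
Z:ZZ
:Z:Z
::Z:
[9] :ZZZ
ZZZZ
Z:ZZ
:ZZ:
[10] ZZZZ
::ZZ
::ZZ
:ZZ:
[11] ZZ:Z
:Z::
:::Z
:ZZ:
[12] ZZZ:
:Z:Z
:::Z
:ZZ:
[13] ZZ:Z
:Z::
:::Z
:ZZ:
[14] ZZ::
:ZZZ
::::
:ZZ:
[15] ZZ::
:ZZZ
Z:::
Z:Z:
[16] ZZ::
ZZZZ
:Z::
::Z:
[17] ZZ::
ZZZZ
:ZZ:
:Z:Z
[18] ZZ:Z
ZZ::
:ZZZ
:Z:Z
[19] ZZ:Z
ZZ::
:Z:Z
::Z:
[20] ZZ:Z
ZZ::
:ZZZ
:Z:Z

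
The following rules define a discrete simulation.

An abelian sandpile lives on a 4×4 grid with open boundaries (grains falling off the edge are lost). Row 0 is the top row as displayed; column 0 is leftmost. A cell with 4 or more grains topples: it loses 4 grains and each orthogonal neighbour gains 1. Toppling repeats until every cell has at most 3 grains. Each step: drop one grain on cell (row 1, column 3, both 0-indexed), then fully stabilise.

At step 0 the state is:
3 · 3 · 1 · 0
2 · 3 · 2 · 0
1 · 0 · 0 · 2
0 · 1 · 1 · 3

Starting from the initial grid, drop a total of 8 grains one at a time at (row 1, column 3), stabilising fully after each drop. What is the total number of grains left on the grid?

step 0: 3 · 3 · 1 · 0
2 · 3 · 2 · 0
1 · 0 · 0 · 2
0 · 1 · 1 · 3
step 1: 3 · 3 · 1 · 0
2 · 3 · 2 · 1
1 · 0 · 0 · 2
0 · 1 · 1 · 3
step 2: 3 · 3 · 1 · 0
2 · 3 · 2 · 2
1 · 0 · 0 · 2
0 · 1 · 1 · 3
step 3: 3 · 3 · 1 · 0
2 · 3 · 2 · 3
1 · 0 · 0 · 2
0 · 1 · 1 · 3
step 4: 3 · 3 · 1 · 1
2 · 3 · 3 · 0
1 · 0 · 0 · 3
0 · 1 · 1 · 3
step 5: 3 · 3 · 1 · 1
2 · 3 · 3 · 1
1 · 0 · 0 · 3
0 · 1 · 1 · 3
step 6: 3 · 3 · 1 · 1
2 · 3 · 3 · 2
1 · 0 · 0 · 3
0 · 1 · 1 · 3
step 7: 3 · 3 · 1 · 1
2 · 3 · 3 · 3
1 · 0 · 0 · 3
0 · 1 · 1 · 3
step 8: 1 · 1 · 3 · 2
0 · 2 · 1 · 2
2 · 1 · 2 · 1
0 · 1 · 2 · 0

21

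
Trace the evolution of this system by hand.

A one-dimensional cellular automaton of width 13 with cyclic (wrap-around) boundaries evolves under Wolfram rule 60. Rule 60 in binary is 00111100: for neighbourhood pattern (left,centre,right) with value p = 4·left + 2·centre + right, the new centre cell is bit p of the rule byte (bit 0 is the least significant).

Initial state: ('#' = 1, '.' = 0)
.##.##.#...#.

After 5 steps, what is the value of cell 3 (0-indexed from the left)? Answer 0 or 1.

0) .##.##.#...#.
1) .#.##.###..##
2) ####.##..#.#.
3) #...##.#.####
4) .#..#.####...
5) .##.###...#..

0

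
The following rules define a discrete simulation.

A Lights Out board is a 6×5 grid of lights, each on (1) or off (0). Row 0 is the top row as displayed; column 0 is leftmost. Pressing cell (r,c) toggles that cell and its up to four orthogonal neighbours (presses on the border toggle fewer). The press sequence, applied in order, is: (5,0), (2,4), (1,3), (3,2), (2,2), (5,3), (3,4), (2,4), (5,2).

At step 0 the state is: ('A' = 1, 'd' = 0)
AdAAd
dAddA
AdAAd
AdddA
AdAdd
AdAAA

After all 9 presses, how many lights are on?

16

step 0: AdAAd
dAddA
AdAAd
AdddA
AdAdd
AdAAA
step 1: AdAAd
dAddA
AdAAd
AdddA
ddAdd
dAAAA
step 2: AdAAd
dAddd
AdAdA
Adddd
ddAdd
dAAAA
step 3: AdAdd
dAAAA
AdAAA
Adddd
ddAdd
dAAAA
step 4: AdAdd
dAAAA
AddAA
AAAAd
ddddd
dAAAA
step 5: AdAdd
dAdAA
AAAdA
AAdAd
ddddd
dAAAA
step 6: AdAdd
dAdAA
AAAdA
AAdAd
dddAd
dAddd
step 7: AdAdd
dAdAA
AAAdd
AAddA
dddAA
dAddd
step 8: AdAdd
dAdAd
AAAAA
AAddd
dddAA
dAddd
step 9: AdAdd
dAdAd
AAAAA
AAddd
ddAAA
ddAAd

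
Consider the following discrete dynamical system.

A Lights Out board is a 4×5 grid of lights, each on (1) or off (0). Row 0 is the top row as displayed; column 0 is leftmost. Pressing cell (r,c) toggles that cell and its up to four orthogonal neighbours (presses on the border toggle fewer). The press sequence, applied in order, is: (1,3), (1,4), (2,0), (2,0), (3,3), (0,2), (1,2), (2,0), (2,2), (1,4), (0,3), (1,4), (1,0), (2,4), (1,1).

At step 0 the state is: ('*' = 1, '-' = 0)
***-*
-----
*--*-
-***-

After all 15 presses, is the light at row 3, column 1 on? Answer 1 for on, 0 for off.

1

gen 0: ***-*
-----
*--*-
-***-
gen 1: *****
--***
*----
-***-
gen 2: ****-
--*--
*---*
-***-
gen 3: ****-
*-*--
-*--*
****-
gen 4: ****-
--*--
*---*
-***-
gen 5: ****-
--*--
*--**
-*--*
gen 6: *----
-----
*--**
-*--*
gen 7: *-*--
-***-
*-***
-*--*
gen 8: *-*--
****-
-****
**--*
gen 9: *-*--
**-*-
----*
***-*
gen 10: *-*-*
**--*
-----
***-*
gen 11: *--*-
**-**
-----
***-*
gen 12: *--**
**---
----*
***-*
gen 13: ---**
-----
*---*
***-*
gen 14: ---**
----*
*--*-
***--
gen 15: -*-**
***-*
**-*-
***--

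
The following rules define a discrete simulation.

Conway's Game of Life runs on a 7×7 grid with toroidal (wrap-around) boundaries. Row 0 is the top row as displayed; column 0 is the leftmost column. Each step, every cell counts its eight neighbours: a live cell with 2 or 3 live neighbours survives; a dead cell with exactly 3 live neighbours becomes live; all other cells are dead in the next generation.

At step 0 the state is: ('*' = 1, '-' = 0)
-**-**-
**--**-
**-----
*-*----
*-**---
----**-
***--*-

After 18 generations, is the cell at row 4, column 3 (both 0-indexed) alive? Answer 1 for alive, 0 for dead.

1

[0] -**-**-
**--**-
**-----
*-*----
*-**---
----**-
***--*-
[1] -------
---***-
--*----
*-**--*
--***-*
*---**-
*-*----
[2] ---**--
---**--
-**--**
*---***
--*----
*-*-**-
-*----*
[3] --****-
-------
-**----
*-***--
*------
*-**-**
***---*
[4] *-*****
-*--*--
-**----
*-**---
*----*-
--**-*-
-------
[5] *******
----*-*
*------
*-**--*
-------
----*-*
-*-----
[6] -****-*
--*-*--
**-*-*-
**----*
*--*-**
-------
-*-----
[7] **--**-
------*
---***-
-------
-*---*-
*-----*
**-*---
[8] -**-**-
*--*--*
----**-
-----*-
*-----*
--*---*
--*-**-
[9] ***----
****--*
----**-
----**-
*----**
**-*--*
--*-*-*
[10] -----*-
---****
***----
-------
-*-----
-****--
-----**
[11] -------
*******
*******
*-*----
-*-*---
******-
--**-**
[12] -------
-------
-------
-----*-
------*
*----*-
*----**
[13] ------*
-------
-------
-------
-----**
*----*-
*----*-
[14] ------*
-------
-------
-------
-----**
*---**-
*----*-
[15] ------*
-------
-------
-------
----***
*---*--
*---**-
[16] -----**
-------
-------
-----*-
----***
*--*---
*---**-
[17] ----***
-------
-------
----***
----***
*--*---
*---**-
[18] ----*-*
-----*-
-----*-
----*-*
*--*---
*--*---
*--*---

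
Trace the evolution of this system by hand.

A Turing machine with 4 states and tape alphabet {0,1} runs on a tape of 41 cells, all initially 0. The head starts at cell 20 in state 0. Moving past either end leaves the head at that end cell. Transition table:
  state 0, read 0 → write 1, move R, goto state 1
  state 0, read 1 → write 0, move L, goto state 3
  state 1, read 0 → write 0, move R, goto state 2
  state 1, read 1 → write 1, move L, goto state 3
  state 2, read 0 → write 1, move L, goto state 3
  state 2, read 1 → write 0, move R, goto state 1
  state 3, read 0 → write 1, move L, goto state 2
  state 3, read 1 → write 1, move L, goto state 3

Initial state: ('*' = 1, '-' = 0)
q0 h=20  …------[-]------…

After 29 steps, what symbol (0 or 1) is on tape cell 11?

step 0: q0 h=20  …------[-]------…
step 1: q1 h=21  …-----*[-]------…
step 2: q2 h=22  …----*-[-]------…
step 3: q3 h=21  …-----*[-]*-----…
step 4: q2 h=20  …------[*]**----…
step 5: q1 h=21  …------[*]*-----…
step 6: q3 h=20  …------[-]**----…
step 7: q2 h=19  …------[-]***---…
step 8: q3 h=18  …------[-]****--…
step 9: q2 h=17  …------[-]*****-…
step 10: q3 h=16  …------[-]******…
step 11: q2 h=15  …------[-]******…
step 12: q3 h=14  …------[-]******…
step 13: q2 h=13  …------[-]******…
step 14: q3 h=12  …------[-]******…
step 15: q2 h=11  …------[-]******…
step 16: q3 h=10  …------[-]******…
step 17: q2 h= 9  …------[-]******…
step 18: q3 h= 8  …------[-]******…
step 19: q2 h= 7  …------[-]******…
step 20: q3 h= 6  |------[-]******…
step 21: q2 h= 5  |-----[-]******…
step 22: q3 h= 4  |----[-]******…
step 23: q2 h= 3  |---[-]******…
step 24: q3 h= 2  |--[-]******…
step 25: q2 h= 1  |-[-]******…
step 26: q3 h= 0  |[-]******…
step 27: q2 h= 0  |[*]******…
step 28: q1 h= 1  |-[*]******…
step 29: q3 h= 0  |[-]******…

1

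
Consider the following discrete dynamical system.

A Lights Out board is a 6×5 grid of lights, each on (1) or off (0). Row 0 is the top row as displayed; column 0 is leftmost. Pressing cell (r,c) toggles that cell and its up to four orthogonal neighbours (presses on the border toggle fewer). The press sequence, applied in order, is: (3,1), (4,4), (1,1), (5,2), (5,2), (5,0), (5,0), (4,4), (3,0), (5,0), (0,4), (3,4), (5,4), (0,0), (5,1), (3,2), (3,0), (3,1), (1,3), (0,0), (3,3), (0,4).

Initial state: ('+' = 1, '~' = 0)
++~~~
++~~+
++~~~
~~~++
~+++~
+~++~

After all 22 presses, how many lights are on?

11

step 0: ++~~~
++~~+
++~~~
~~~++
~+++~
+~++~
step 1: ++~~~
++~~+
+~~~~
+++++
~~++~
+~++~
step 2: ++~~~
++~~+
+~~~~
++++~
~~+~+
+~+++
step 3: +~~~~
~~+~+
++~~~
++++~
~~+~+
+~+++
step 4: +~~~~
~~+~+
++~~~
++++~
~~~~+
++~~+
step 5: +~~~~
~~+~+
++~~~
++++~
~~+~+
+~+++
step 6: +~~~~
~~+~+
++~~~
++++~
+~+~+
~++++
step 7: +~~~~
~~+~+
++~~~
++++~
~~+~+
+~+++
step 8: +~~~~
~~+~+
++~~~
+++++
~~++~
+~++~
step 9: +~~~~
~~+~+
~+~~~
~~+++
+~++~
+~++~
step 10: +~~~~
~~+~+
~+~~~
~~+++
~~++~
~+++~
step 11: +~~++
~~+~~
~+~~~
~~+++
~~++~
~+++~
step 12: +~~++
~~+~~
~+~~+
~~+~~
~~+++
~+++~
step 13: +~~++
~~+~~
~+~~+
~~+~~
~~++~
~++~+
step 14: ~+~++
+~+~~
~+~~+
~~+~~
~~++~
~++~+
step 15: ~+~++
+~+~~
~+~~+
~~+~~
~+++~
+~~~+
step 16: ~+~++
+~+~~
~++~+
~+~+~
~+~+~
+~~~+
step 17: ~+~++
+~+~~
+++~+
+~~+~
++~+~
+~~~+
step 18: ~+~++
+~+~~
+~+~+
~+++~
+~~+~
+~~~+
step 19: ~+~~+
+~~++
+~+++
~+++~
+~~+~
+~~~+
step 20: +~~~+
~~~++
+~+++
~+++~
+~~+~
+~~~+
step 21: +~~~+
~~~++
+~+~+
~+~~+
+~~~~
+~~~+
step 22: +~~+~
~~~+~
+~+~+
~+~~+
+~~~~
+~~~+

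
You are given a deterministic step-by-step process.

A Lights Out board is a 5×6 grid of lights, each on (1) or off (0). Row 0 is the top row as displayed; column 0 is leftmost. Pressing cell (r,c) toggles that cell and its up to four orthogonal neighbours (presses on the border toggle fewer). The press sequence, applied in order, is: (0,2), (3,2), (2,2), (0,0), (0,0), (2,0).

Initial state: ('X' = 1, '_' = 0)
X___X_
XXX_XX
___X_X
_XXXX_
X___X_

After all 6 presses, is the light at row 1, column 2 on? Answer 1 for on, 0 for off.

1

step 0: X___X_
XXX_XX
___X_X
_XXXX_
X___X_
step 1: XXXXX_
XX__XX
___X_X
_XXXX_
X___X_
step 2: XXXXX_
XX__XX
__XX_X
____X_
X_X_X_
step 3: XXXXX_
XXX_XX
_X___X
__X_X_
X_X_X_
step 4: __XXX_
_XX_XX
_X___X
__X_X_
X_X_X_
step 5: XXXXX_
XXX_XX
_X___X
__X_X_
X_X_X_
step 6: XXXXX_
_XX_XX
X____X
X_X_X_
X_X_X_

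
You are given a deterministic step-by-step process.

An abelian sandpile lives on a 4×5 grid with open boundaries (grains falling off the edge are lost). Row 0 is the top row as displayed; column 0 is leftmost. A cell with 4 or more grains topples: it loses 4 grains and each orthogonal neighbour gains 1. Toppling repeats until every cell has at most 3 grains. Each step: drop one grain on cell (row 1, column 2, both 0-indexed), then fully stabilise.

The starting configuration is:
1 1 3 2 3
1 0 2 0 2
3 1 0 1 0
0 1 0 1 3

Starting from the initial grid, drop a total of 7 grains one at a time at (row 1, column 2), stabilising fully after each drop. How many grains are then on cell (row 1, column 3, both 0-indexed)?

step 0: 1 1 3 2 3
1 0 2 0 2
3 1 0 1 0
0 1 0 1 3
step 1: 1 1 3 2 3
1 0 3 0 2
3 1 0 1 0
0 1 0 1 3
step 2: 1 2 0 3 3
1 1 1 1 2
3 1 1 1 0
0 1 0 1 3
step 3: 1 2 0 3 3
1 1 2 1 2
3 1 1 1 0
0 1 0 1 3
step 4: 1 2 0 3 3
1 1 3 1 2
3 1 1 1 0
0 1 0 1 3
step 5: 1 2 1 3 3
1 2 0 2 2
3 1 2 1 0
0 1 0 1 3
step 6: 1 2 1 3 3
1 2 1 2 2
3 1 2 1 0
0 1 0 1 3
step 7: 1 2 1 3 3
1 2 2 2 2
3 1 2 1 0
0 1 0 1 3

2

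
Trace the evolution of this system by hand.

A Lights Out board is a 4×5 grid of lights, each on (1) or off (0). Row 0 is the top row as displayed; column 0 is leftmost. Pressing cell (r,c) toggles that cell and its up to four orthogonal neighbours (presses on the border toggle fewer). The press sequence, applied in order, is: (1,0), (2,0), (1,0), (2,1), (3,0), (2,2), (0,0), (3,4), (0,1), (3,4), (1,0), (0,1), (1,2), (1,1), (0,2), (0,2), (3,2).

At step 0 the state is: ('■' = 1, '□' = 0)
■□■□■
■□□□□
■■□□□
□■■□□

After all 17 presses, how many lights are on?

10

t=0: ■□■□■
■□□□□
■■□□□
□■■□□
t=1: □□■□■
□■□□□
□■□□□
□■■□□
t=2: □□■□■
■■□□□
■□□□□
■■■□□
t=3: ■□■□■
□□□□□
□□□□□
■■■□□
t=4: ■□■□■
□■□□□
■■■□□
■□■□□
t=5: ■□■□■
□■□□□
□■■□□
□■■□□
t=6: ■□■□■
□■■□□
□□□■□
□■□□□
t=7: □■■□■
■■■□□
□□□■□
□■□□□
t=8: □■■□■
■■■□□
□□□■■
□■□■■
t=9: ■□□□■
■□■□□
□□□■■
□■□■■
t=10: ■□□□■
■□■□□
□□□■□
□■□□□
t=11: □□□□■
□■■□□
■□□■□
□■□□□
t=12: ■■■□■
□□■□□
■□□■□
□■□□□
t=13: ■■□□■
□■□■□
■□■■□
□■□□□
t=14: ■□□□■
■□■■□
■■■■□
□■□□□
t=15: ■■■■■
■□□■□
■■■■□
□■□□□
t=16: ■□□□■
■□■■□
■■■■□
□■□□□
t=17: ■□□□■
■□■■□
■■□■□
□□■■□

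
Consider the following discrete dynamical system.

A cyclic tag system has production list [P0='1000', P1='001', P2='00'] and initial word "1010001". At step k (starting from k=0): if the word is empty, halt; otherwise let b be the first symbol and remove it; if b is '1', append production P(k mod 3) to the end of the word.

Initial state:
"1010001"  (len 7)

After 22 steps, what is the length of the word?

4

0) "1010001"  (len 7)
1) "0100011000"  (len 10)
2) "100011000"  (len 9)
3) "0001100000"  (len 10)
4) "001100000"  (len 9)
5) "01100000"  (len 8)
6) "1100000"  (len 7)
7) "1000001000"  (len 10)
8) "000001000001"  (len 12)
9) "00001000001"  (len 11)
10) "0001000001"  (len 10)
11) "001000001"  (len 9)
12) "01000001"  (len 8)
13) "1000001"  (len 7)
14) "000001001"  (len 9)
15) "00001001"  (len 8)
16) "0001001"  (len 7)
17) "001001"  (len 6)
18) "01001"  (len 5)
19) "1001"  (len 4)
20) "001001"  (len 6)
21) "01001"  (len 5)
22) "1001"  (len 4)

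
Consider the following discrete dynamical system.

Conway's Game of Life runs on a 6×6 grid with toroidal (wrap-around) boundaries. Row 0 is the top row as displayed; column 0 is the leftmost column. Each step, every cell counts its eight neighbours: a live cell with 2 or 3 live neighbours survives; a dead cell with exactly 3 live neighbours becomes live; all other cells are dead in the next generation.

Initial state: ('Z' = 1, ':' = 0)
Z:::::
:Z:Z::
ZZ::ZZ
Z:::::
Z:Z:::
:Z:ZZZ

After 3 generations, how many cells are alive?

6

0) Z:::::
:Z:Z::
ZZ::ZZ
Z:::::
Z:Z:::
:Z:ZZZ
1) ZZ:Z:Z
:ZZ:Z:
:ZZ:ZZ
::::::
Z:ZZZ:
:ZZZZZ
2) ::::::
::::::
ZZZ:ZZ
Z:::::
Z:::::
::::::
3) ::::::
ZZ:::Z
ZZ:::Z
::::::
::::::
::::::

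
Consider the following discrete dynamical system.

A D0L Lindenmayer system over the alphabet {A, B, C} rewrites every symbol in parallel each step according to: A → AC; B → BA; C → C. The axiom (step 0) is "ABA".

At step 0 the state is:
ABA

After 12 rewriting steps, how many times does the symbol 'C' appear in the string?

90

0) ABA
1) ACBAAC
2) ACCBAACACC
3) ACCCBAACACCACCC
4) ACCCCBAACACCACCCACCCC
5) ACCCCCBAACACCACCCACCCCACCCCC
6) ACCCCCCBAACACCACCCACCCCACCCCCACCCCCC
7) ACCCCCCCBAACACCACCCACCCCACCCCCACCCCCCACCCCCCC
8) ACCCCCCCCBAACACCACCCACCCCACCCCCACCCCCCACCCCCCCACCCCCCCC
9) ACCCCCCCCCBAACACCACCCACCCCACCCCCACCCCCCACCCCCCCACCCCCCCCACCCCCCCCC
10) ACCCCCCCCCCBAACACCACCCACCCCACCCCCACCCCCCACCCCCCCACCCCCCCCACCCCCCCCCACCCCCCCCCC
11) ACCCCCCCCCCCBAACACCACCCACCCCACCCCCACCCCCCACCCCCCCACCCCCCCCACCCCCCCCCACCCCCCCCCCACCCCCCCCCCC
12) ACCCCCCCCCCCCBAACACCACCCACCCCACCCCCACCCCCCACCCCCCCACCCCCCCCACCCCCCCCCACCCCCCCCCCACCCCCCCCCCCACCCCCCCCCCCC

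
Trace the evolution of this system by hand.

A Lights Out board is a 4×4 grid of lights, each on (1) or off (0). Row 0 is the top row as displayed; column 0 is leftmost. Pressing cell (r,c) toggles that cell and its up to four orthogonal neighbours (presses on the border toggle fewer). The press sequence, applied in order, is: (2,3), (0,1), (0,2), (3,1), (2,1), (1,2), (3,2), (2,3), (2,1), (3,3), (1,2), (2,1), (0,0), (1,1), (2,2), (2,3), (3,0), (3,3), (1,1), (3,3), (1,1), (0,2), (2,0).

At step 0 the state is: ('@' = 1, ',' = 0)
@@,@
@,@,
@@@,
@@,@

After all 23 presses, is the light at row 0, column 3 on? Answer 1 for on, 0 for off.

0) @@,@
@,@,
@@@,
@@,@
1) @@,@
@,@@
@@,@
@@,,
2) ,,@@
@@@@
@@,@
@@,,
3) ,@,,
@@,@
@@,@
@@,,
4) ,@,,
@@,@
@,,@
,,@,
5) ,@,,
@,,@
,@@@
,@@,
6) ,@@,
@@@,
,@,@
,@@,
7) ,@@,
@@@,
,@@@
,,,@
8) ,@@,
@@@@
,@,,
,,,,
9) ,@@,
@,@@
@,@,
,@,,
10) ,@@,
@,@@
@,@@
,@@@
11) ,@,,
@@,,
@,,@
,@@@
12) ,@,,
@,,,
,@@@
,,@@
13) @,,,
,,,,
,@@@
,,@@
14) @@,,
@@@,
,,@@
,,@@
15) @@,,
@@,,
,@,,
,,,@
16) @@,,
@@,@
,@@@
,,,,
17) @@,,
@@,@
@@@@
@@,,
18) @@,,
@@,@
@@@,
@@@@
19) @,,,
,,@@
@,@,
@@@@
20) @,,,
,,@@
@,@@
@@,,
21) @@,,
@@,@
@@@@
@@,,
22) @,@@
@@@@
@@@@
@@,,
23) @,@@
,@@@
,,@@
,@,,

1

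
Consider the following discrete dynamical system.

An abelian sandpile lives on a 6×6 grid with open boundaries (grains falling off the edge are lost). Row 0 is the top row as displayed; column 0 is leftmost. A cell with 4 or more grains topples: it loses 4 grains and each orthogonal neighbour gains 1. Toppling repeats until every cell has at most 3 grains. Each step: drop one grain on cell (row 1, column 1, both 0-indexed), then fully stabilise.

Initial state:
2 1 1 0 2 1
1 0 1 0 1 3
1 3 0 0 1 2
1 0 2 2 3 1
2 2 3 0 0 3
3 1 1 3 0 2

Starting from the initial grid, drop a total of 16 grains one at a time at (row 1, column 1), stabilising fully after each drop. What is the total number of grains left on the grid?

0) 2 1 1 0 2 1
1 0 1 0 1 3
1 3 0 0 1 2
1 0 2 2 3 1
2 2 3 0 0 3
3 1 1 3 0 2
1) 2 1 1 0 2 1
1 1 1 0 1 3
1 3 0 0 1 2
1 0 2 2 3 1
2 2 3 0 0 3
3 1 1 3 0 2
2) 2 1 1 0 2 1
1 2 1 0 1 3
1 3 0 0 1 2
1 0 2 2 3 1
2 2 3 0 0 3
3 1 1 3 0 2
3) 2 1 1 0 2 1
1 3 1 0 1 3
1 3 0 0 1 2
1 0 2 2 3 1
2 2 3 0 0 3
3 1 1 3 0 2
4) 2 2 1 0 2 1
2 1 2 0 1 3
2 0 1 0 1 2
1 1 2 2 3 1
2 2 3 0 0 3
3 1 1 3 0 2
5) 2 2 1 0 2 1
2 2 2 0 1 3
2 0 1 0 1 2
1 1 2 2 3 1
2 2 3 0 0 3
3 1 1 3 0 2
6) 2 2 1 0 2 1
2 3 2 0 1 3
2 0 1 0 1 2
1 1 2 2 3 1
2 2 3 0 0 3
3 1 1 3 0 2
7) 2 3 1 0 2 1
3 0 3 0 1 3
2 1 1 0 1 2
1 1 2 2 3 1
2 2 3 0 0 3
3 1 1 3 0 2
8) 2 3 1 0 2 1
3 1 3 0 1 3
2 1 1 0 1 2
1 1 2 2 3 1
2 2 3 0 0 3
3 1 1 3 0 2
9) 2 3 1 0 2 1
3 2 3 0 1 3
2 1 1 0 1 2
1 1 2 2 3 1
2 2 3 0 0 3
3 1 1 3 0 2
10) 2 3 1 0 2 1
3 3 3 0 1 3
2 1 1 0 1 2
1 1 2 2 3 1
2 2 3 0 0 3
3 1 1 3 0 2
11) 0 1 3 0 2 1
1 3 0 1 1 3
3 2 2 0 1 2
1 1 2 2 3 1
2 2 3 0 0 3
3 1 1 3 0 2
12) 0 2 3 0 2 1
2 0 1 1 1 3
3 3 2 0 1 2
1 1 2 2 3 1
2 2 3 0 0 3
3 1 1 3 0 2
13) 0 2 3 0 2 1
2 1 1 1 1 3
3 3 2 0 1 2
1 1 2 2 3 1
2 2 3 0 0 3
3 1 1 3 0 2
14) 0 2 3 0 2 1
2 2 1 1 1 3
3 3 2 0 1 2
1 1 2 2 3 1
2 2 3 0 0 3
3 1 1 3 0 2
15) 0 2 3 0 2 1
2 3 1 1 1 3
3 3 2 0 1 2
1 1 2 2 3 1
2 2 3 0 0 3
3 1 1 3 0 2
16) 1 3 3 0 2 1
0 2 2 1 1 3
1 1 3 0 1 2
2 2 2 2 3 1
2 2 3 0 0 3
3 1 1 3 0 2

59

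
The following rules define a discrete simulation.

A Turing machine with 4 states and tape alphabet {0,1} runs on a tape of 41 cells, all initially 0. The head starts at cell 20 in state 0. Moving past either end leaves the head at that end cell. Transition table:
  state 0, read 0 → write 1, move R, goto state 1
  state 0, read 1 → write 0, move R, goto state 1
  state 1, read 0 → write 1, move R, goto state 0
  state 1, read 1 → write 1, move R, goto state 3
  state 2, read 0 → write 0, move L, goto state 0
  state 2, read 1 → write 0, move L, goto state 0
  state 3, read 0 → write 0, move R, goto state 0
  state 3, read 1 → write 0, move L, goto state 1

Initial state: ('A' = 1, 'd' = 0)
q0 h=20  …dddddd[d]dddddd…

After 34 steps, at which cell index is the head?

0) q0 h=20  …dddddd[d]dddddd…
1) q1 h=21  …dddddA[d]dddddd…
2) q0 h=22  …ddddAA[d]dddddd…
3) q1 h=23  …dddAAA[d]dddddd…
4) q0 h=24  …ddAAAA[d]dddddd…
5) q1 h=25  …dAAAAA[d]dddddd…
6) q0 h=26  …AAAAAA[d]dddddd…
7) q1 h=27  …AAAAAA[d]dddddd…
8) q0 h=28  …AAAAAA[d]dddddd…
9) q1 h=29  …AAAAAA[d]dddddd…
10) q0 h=30  …AAAAAA[d]dddddd…
11) q1 h=31  …AAAAAA[d]dddddd…
12) q0 h=32  …AAAAAA[d]dddddd…
13) q1 h=33  …AAAAAA[d]dddddd…
14) q0 h=34  …AAAAAA[d]dddddd|
15) q1 h=35  …AAAAAA[d]ddddd|
16) q0 h=36  …AAAAAA[d]dddd|
17) q1 h=37  …AAAAAA[d]ddd|
18) q0 h=38  …AAAAAA[d]dd|
19) q1 h=39  …AAAAAA[d]d|
20) q0 h=40  …AAAAAA[d]|
21) q1 h=40  …AAAAAA[A]|
22) q3 h=40  …AAAAAA[A]|
23) q1 h=39  …AAAAAA[A]d|
24) q3 h=40  …AAAAAA[d]|
25) q0 h=40  …AAAAAA[d]|
26) q1 h=40  …AAAAAA[A]|
27) q3 h=40  …AAAAAA[A]|
28) q1 h=39  …AAAAAA[A]d|
29) q3 h=40  …AAAAAA[d]|
30) q0 h=40  …AAAAAA[d]|
31) q1 h=40  …AAAAAA[A]|
32) q3 h=40  …AAAAAA[A]|
33) q1 h=39  …AAAAAA[A]d|
34) q3 h=40  …AAAAAA[d]|

40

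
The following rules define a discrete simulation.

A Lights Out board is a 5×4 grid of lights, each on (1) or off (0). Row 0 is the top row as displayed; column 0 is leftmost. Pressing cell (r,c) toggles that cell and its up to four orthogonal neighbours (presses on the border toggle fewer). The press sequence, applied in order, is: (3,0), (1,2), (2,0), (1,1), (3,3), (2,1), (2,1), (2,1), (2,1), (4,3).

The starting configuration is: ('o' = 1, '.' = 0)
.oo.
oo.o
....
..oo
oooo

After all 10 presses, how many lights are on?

t=0: .oo.
oo.o
....
..oo
oooo
t=1: .oo.
oo.o
o...
oooo
.ooo
t=2: .o..
o.o.
o.o.
oooo
.ooo
t=3: .o..
..o.
.oo.
.ooo
.ooo
t=4: ....
oo..
..o.
.ooo
.ooo
t=5: ....
oo..
..oo
.o..
.oo.
t=6: ....
o...
oo.o
....
.oo.
t=7: ....
oo..
..oo
.o..
.oo.
t=8: ....
o...
oo.o
....
.oo.
t=9: ....
oo..
..oo
.o..
.oo.
t=10: ....
oo..
..oo
.o.o
.o.o

8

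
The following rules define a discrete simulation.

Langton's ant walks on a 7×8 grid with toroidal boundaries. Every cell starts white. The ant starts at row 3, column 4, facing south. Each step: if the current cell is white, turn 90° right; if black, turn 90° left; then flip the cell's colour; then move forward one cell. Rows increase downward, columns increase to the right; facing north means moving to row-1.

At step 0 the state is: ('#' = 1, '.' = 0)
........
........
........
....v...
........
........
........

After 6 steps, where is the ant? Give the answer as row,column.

0) ........
........
........
....v...
........
........
........
1) ........
........
........
...<#...
........
........
........
2) ........
........
...^....
...##...
........
........
........
3) ........
........
...#>...
...##...
........
........
........
4) ........
........
...##...
...#v...
........
........
........
5) ........
........
...##...
...#.>..
........
........
........
6) ........
........
...##...
...#.#..
.....v..
........
........

4,5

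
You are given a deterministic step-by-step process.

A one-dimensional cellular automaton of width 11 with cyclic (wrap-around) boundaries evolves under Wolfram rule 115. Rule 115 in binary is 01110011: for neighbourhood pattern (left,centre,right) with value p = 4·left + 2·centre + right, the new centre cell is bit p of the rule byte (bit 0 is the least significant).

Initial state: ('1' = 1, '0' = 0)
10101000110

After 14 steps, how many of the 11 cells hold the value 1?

7

gen 0: 10101000110
gen 1: 01010111011
gen 2: 10101001101
gen 3: 11010110110
gen 4: 01101011011
gen 5: 10110101101
gen 6: 11011010110
gen 7: 01101101011
gen 8: 10110110101
gen 9: 11011011010
gen 10: 01101101101
gen 11: 10110110110
gen 12: 01011011011
gen 13: 10101101101
gen 14: 11010110110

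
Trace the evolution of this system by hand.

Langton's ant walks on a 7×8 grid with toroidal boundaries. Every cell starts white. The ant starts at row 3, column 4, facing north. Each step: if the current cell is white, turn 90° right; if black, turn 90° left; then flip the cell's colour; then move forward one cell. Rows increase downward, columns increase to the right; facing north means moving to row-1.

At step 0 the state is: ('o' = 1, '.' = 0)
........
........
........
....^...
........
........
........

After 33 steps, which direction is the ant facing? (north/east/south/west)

step 0: ........
........
........
....^...
........
........
........
step 1: ........
........
........
....o>..
........
........
........
step 2: ........
........
........
....oo..
.....v..
........
........
step 3: ........
........
........
....oo..
....<o..
........
........
step 4: ........
........
........
....^o..
....oo..
........
........
step 5: ........
........
........
...<.o..
....oo..
........
........
step 6: ........
........
...^....
...o.o..
....oo..
........
........
step 7: ........
........
...o>...
...o.o..
....oo..
........
........
step 8: ........
........
...oo...
...ovo..
....oo..
........
........
step 9: ........
........
...oo...
...<oo..
....oo..
........
........
step 10: ........
........
...oo...
....oo..
...voo..
........
........
step 11: ........
........
...oo...
....oo..
..<ooo..
........
........
step 12: ........
........
...oo...
..^.oo..
..oooo..
........
........
step 13: ........
........
...oo...
..o>oo..
..oooo..
........
........
step 14: ........
........
...oo...
..oooo..
..ovoo..
........
........
step 15: ........
........
...oo...
..oooo..
..o.>o..
........
........
step 16: ........
........
...oo...
..oo^o..
..o..o..
........
........
step 17: ........
........
...oo...
..o<.o..
..o..o..
........
........
step 18: ........
........
...oo...
..o..o..
..ov.o..
........
........
step 19: ........
........
...oo...
..o..o..
..<o.o..
........
........
step 20: ........
........
...oo...
..o..o..
...o.o..
..v.....
........
step 21: ........
........
...oo...
..o..o..
...o.o..
.<o.....
........
step 22: ........
........
...oo...
..o..o..
.^.o.o..
.oo.....
........
step 23: ........
........
...oo...
..o..o..
.o>o.o..
.oo.....
........
step 24: ........
........
...oo...
..o..o..
.ooo.o..
.ov.....
........
step 25: ........
........
...oo...
..o..o..
.ooo.o..
.o.>....
........
step 26: ........
........
...oo...
..o..o..
.ooo.o..
.o.o....
...v....
step 27: ........
........
...oo...
..o..o..
.ooo.o..
.o.o....
..<o....
step 28: ........
........
...oo...
..o..o..
.ooo.o..
.o^o....
..oo....
step 29: ........
........
...oo...
..o..o..
.ooo.o..
.oo>....
..oo....
step 30: ........
........
...oo...
..o..o..
.oo^.o..
.oo.....
..oo....
step 31: ........
........
...oo...
..o..o..
.o<..o..
.oo.....
..oo....
step 32: ........
........
...oo...
..o..o..
.o...o..
.ov.....
..oo....
step 33: ........
........
...oo...
..o..o..
.o...o..
.o.>....
..oo....

east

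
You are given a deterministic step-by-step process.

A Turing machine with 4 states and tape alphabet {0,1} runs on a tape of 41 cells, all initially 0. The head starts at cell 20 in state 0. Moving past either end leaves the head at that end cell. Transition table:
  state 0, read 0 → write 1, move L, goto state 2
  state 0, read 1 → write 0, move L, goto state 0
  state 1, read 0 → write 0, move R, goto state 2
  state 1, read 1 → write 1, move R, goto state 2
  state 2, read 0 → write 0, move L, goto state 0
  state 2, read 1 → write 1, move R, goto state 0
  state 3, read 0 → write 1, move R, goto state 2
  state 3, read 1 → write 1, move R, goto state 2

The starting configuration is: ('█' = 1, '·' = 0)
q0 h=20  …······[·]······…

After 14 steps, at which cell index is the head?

0) q0 h=20  …······[·]······…
1) q2 h=19  …······[·]█·····…
2) q0 h=18  …······[·]·█····…
3) q2 h=17  …······[·]█·█···…
4) q0 h=16  …······[·]·█·█··…
5) q2 h=15  …······[·]█·█·█·…
6) q0 h=14  …······[·]·█·█·█…
7) q2 h=13  …······[·]█·█·█·…
8) q0 h=12  …······[·]·█·█·█…
9) q2 h=11  …······[·]█·█·█·…
10) q0 h=10  …······[·]·█·█·█…
11) q2 h= 9  …······[·]█·█·█·…
12) q0 h= 8  …······[·]·█·█·█…
13) q2 h= 7  …······[·]█·█·█·…
14) q0 h= 6  |······[·]·█·█·█…

6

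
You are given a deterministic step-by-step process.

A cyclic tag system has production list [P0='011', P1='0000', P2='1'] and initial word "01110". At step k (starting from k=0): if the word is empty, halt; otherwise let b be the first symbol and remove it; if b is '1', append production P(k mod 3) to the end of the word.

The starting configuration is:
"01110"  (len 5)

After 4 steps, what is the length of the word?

9

0) "01110"  (len 5)
1) "1110"  (len 4)
2) "1100000"  (len 7)
3) "1000001"  (len 7)
4) "000001011"  (len 9)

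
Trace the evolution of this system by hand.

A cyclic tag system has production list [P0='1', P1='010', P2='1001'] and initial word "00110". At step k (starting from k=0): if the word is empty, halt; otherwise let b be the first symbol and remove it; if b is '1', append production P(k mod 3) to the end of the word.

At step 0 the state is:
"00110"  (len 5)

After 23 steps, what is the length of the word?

gen 0: "00110"  (len 5)
gen 1: "0110"  (len 4)
gen 2: "110"  (len 3)
gen 3: "101001"  (len 6)
gen 4: "010011"  (len 6)
gen 5: "10011"  (len 5)
gen 6: "00111001"  (len 8)
gen 7: "0111001"  (len 7)
gen 8: "111001"  (len 6)
gen 9: "110011001"  (len 9)
gen 10: "100110011"  (len 9)
gen 11: "00110011010"  (len 11)
gen 12: "0110011010"  (len 10)
gen 13: "110011010"  (len 9)
gen 14: "10011010010"  (len 11)
gen 15: "00110100101001"  (len 14)
gen 16: "0110100101001"  (len 13)
gen 17: "110100101001"  (len 12)
gen 18: "101001010011001"  (len 15)
gen 19: "010010100110011"  (len 15)
gen 20: "10010100110011"  (len 14)
gen 21: "00101001100111001"  (len 17)
gen 22: "0101001100111001"  (len 16)
gen 23: "101001100111001"  (len 15)

15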